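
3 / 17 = 0.18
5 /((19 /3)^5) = 1215 /2476099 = 0.00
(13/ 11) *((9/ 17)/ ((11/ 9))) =1053/ 2057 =0.51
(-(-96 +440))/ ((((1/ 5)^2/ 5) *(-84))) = 10750/ 21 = 511.90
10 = 10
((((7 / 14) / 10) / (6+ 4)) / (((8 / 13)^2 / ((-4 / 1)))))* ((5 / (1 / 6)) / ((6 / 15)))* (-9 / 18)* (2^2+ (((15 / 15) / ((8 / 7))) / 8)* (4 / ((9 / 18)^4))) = 5577 / 256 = 21.79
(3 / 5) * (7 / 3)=7 / 5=1.40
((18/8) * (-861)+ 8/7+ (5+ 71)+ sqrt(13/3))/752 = -52083/21056+ sqrt(39)/2256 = -2.47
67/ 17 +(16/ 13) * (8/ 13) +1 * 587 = 1699950/ 2873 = 591.70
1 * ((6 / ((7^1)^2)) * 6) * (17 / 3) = 204 / 49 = 4.16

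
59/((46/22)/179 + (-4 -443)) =-0.13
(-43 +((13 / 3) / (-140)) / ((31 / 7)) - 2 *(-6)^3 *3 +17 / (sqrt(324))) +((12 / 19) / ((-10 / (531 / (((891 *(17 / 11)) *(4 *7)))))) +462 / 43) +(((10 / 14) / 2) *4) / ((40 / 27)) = 24522069157 / 19375155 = 1265.65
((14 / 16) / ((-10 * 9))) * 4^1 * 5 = -7 / 36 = -0.19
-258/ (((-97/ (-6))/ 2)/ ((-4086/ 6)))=2108376/ 97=21735.84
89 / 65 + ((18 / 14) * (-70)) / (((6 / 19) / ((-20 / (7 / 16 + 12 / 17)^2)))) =27419680169 / 6286865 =4361.42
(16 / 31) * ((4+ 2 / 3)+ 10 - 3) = 560 / 93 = 6.02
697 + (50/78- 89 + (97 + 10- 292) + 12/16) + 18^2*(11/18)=97093/156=622.39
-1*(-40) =40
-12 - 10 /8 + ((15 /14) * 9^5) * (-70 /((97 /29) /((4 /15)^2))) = -94166.98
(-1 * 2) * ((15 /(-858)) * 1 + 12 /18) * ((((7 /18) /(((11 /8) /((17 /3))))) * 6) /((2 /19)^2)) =-47856326 /42471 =-1126.80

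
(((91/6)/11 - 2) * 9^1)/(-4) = 123/88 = 1.40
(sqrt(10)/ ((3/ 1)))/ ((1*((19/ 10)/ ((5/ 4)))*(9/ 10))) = 125*sqrt(10)/ 513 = 0.77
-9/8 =-1.12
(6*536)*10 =32160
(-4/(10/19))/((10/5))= -3.80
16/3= 5.33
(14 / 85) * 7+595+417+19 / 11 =948913 / 935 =1014.88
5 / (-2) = -5 / 2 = -2.50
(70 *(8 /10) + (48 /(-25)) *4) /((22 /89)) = 195.48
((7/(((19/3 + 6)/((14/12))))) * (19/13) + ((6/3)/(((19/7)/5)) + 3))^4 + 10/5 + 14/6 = 1149426450085193474611/334838930956081968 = 3432.77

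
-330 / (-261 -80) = 30 / 31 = 0.97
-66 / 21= -22 / 7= -3.14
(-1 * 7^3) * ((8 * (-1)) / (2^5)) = 85.75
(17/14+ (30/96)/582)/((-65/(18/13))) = -237561/9180080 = -0.03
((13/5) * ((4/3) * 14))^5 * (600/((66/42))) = 102815172032.83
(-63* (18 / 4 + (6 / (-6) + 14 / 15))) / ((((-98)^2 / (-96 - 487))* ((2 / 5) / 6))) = 99693 / 392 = 254.32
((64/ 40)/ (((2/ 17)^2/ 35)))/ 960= 2023/ 480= 4.21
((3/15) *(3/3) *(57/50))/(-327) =-0.00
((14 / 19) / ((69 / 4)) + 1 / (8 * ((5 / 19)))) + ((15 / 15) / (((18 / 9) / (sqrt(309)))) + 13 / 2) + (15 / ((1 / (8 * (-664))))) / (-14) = sqrt(309) / 2 + 2091785663 / 367080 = 5707.24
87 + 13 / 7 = 622 / 7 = 88.86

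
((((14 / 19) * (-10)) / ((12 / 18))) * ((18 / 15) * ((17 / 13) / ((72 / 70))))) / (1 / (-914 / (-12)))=-1903405 / 1482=-1284.35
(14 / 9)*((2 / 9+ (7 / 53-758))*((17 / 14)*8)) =-49149992 / 4293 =-11448.87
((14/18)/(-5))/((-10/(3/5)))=7/750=0.01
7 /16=0.44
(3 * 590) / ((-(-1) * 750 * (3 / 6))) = 118 / 25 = 4.72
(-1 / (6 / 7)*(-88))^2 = 94864 / 9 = 10540.44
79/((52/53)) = 4187/52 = 80.52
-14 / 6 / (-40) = 7 / 120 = 0.06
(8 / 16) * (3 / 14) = 3 / 28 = 0.11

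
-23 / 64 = -0.36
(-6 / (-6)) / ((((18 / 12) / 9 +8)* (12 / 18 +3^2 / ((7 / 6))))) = 9 / 616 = 0.01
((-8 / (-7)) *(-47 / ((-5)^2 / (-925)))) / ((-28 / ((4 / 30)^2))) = -13912 / 11025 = -1.26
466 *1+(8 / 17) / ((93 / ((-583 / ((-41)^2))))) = 1238465362 / 2657661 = 466.00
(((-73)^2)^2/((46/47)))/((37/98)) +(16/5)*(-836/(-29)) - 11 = 9483176633966/123395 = 76852195.26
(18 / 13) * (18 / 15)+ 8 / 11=1708 / 715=2.39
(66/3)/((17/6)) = 132/17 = 7.76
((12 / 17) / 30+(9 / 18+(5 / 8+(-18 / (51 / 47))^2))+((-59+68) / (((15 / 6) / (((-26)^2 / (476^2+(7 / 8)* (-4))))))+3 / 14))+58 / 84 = 277.23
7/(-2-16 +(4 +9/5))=-35/61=-0.57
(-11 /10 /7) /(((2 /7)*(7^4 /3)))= -33 /48020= -0.00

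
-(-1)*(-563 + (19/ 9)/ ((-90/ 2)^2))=-10260656/ 18225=-563.00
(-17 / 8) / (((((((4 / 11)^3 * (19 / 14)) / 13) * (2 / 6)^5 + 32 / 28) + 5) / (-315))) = 31522103613 / 289279448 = 108.97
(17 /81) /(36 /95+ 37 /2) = 190 /17091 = 0.01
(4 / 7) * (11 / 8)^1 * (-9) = -99 / 14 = -7.07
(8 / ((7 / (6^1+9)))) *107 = 12840 / 7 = 1834.29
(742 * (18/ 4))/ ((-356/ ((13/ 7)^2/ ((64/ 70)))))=-403065/ 11392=-35.38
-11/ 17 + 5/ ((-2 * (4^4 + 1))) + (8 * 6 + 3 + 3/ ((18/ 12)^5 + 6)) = 64064971/ 1267010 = 50.56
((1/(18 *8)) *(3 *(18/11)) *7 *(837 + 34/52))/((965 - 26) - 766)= 457359/395824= 1.16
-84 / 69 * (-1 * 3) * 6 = 504 / 23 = 21.91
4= 4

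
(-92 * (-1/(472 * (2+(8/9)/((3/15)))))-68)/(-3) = 465185/20532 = 22.66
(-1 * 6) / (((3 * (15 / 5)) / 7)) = -14 / 3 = -4.67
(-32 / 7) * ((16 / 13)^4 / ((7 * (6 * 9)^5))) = -65536 / 20081137508523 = -0.00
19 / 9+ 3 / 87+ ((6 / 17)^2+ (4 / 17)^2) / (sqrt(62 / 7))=26*sqrt(434) / 8959+ 560 / 261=2.21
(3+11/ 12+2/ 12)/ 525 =7/ 900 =0.01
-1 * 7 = -7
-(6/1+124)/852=-65/426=-0.15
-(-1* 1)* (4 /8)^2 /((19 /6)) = 3 /38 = 0.08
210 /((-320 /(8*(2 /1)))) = -21 /2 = -10.50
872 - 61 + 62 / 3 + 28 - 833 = 80 / 3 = 26.67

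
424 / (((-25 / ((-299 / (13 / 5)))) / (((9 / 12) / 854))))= 3657 / 2135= 1.71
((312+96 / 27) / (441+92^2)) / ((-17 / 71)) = -40328 / 272493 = -0.15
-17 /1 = -17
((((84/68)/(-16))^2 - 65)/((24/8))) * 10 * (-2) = 24042595/55488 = 433.29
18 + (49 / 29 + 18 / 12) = 1229 / 58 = 21.19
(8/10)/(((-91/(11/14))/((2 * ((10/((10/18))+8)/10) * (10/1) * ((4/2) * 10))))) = -352/49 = -7.18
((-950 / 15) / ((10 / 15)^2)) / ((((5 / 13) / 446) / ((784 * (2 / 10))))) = -25910102.40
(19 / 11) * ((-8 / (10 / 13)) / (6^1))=-494 / 165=-2.99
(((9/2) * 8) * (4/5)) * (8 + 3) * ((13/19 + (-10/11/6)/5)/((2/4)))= 7872/19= 414.32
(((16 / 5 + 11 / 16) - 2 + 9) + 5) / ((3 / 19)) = 24149 / 240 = 100.62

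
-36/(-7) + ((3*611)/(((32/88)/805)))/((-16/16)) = -113618361/28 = -4057798.61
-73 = -73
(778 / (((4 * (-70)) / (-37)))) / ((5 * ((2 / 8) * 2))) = 14393 / 350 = 41.12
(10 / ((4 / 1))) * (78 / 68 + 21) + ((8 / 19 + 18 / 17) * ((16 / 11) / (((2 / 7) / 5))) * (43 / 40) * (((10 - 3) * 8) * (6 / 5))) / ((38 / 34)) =3362078619 / 1350140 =2490.17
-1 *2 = -2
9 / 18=1 / 2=0.50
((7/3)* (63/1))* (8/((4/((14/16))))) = 1029/4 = 257.25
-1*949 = -949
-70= -70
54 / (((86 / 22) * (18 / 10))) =330 / 43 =7.67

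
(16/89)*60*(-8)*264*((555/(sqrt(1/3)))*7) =-7876915200*sqrt(3)/89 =-153294576.78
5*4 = 20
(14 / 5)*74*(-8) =-8288 / 5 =-1657.60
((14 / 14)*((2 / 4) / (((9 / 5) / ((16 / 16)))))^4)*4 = 625 / 26244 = 0.02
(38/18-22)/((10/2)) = -179/45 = -3.98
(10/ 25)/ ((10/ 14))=14/ 25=0.56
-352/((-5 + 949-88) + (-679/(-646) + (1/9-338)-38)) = -2046528/2797477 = -0.73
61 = 61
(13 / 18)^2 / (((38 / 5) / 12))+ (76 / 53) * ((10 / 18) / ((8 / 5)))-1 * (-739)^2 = -14848447939 / 27189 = -546119.68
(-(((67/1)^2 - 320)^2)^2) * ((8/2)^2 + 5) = -6343761914169141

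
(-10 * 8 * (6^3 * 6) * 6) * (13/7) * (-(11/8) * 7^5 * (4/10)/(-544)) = -333729396/17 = -19631140.94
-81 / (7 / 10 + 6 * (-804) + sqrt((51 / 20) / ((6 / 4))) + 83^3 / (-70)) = 19845 * sqrt(170) / 413520545197 + 2578200030 / 413520545197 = 0.01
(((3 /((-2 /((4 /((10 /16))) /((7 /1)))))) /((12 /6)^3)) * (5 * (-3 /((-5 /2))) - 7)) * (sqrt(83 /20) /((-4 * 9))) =-sqrt(415) /2100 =-0.01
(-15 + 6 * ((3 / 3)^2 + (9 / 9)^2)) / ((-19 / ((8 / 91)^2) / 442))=6528 / 12103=0.54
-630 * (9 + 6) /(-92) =4725 /46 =102.72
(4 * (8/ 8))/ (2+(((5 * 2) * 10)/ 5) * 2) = 2/ 21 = 0.10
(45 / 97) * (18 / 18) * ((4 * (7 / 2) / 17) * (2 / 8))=0.10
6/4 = 3/2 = 1.50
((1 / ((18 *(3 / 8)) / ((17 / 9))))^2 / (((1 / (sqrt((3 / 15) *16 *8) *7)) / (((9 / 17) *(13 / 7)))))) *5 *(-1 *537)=-5063552 *sqrt(10) / 2187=-7321.61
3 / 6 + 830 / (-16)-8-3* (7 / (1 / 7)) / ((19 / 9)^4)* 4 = -92765419 / 1042568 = -88.98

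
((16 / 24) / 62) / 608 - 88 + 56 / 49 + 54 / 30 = -168331453 / 1979040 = -85.06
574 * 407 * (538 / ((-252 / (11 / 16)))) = -49376833 / 144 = -342894.67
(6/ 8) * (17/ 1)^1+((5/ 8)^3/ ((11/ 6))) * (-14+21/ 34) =1050111/ 95744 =10.97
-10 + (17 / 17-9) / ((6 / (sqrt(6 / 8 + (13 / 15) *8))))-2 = -12-2 *sqrt(6915) / 45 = -15.70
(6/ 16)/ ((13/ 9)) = 27/ 104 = 0.26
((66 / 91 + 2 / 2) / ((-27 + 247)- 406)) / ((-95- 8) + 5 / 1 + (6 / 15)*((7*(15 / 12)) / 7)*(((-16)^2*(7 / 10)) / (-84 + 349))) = 208025 / 2190258252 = 0.00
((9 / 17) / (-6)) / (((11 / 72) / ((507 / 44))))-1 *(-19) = 25394 / 2057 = 12.35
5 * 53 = 265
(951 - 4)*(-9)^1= -8523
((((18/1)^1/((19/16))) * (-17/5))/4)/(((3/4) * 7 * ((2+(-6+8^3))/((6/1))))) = -2448/84455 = -0.03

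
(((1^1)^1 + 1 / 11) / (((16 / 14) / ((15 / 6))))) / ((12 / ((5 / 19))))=175 / 3344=0.05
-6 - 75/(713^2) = -3050289/508369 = -6.00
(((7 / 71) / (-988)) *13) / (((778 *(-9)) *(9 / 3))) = 7 / 113348376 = 0.00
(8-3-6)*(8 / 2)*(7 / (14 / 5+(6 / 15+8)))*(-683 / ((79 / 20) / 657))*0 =0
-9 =-9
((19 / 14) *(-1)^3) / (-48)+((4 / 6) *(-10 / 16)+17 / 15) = 2503 / 3360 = 0.74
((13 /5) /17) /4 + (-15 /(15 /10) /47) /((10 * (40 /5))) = 1137 /31960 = 0.04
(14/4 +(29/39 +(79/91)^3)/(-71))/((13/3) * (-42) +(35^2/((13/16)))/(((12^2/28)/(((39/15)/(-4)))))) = -3351762123/358794745946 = -0.01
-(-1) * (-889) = -889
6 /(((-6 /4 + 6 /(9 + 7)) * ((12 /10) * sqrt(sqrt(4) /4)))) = -40 * sqrt(2) /9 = -6.29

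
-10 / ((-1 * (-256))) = -5 / 128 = -0.04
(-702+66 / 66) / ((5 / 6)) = -4206 / 5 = -841.20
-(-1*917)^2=-840889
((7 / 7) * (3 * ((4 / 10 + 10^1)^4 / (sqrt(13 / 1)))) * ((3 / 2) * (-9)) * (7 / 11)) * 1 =-159449472 * sqrt(13) / 6875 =-83622.29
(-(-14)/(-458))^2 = 0.00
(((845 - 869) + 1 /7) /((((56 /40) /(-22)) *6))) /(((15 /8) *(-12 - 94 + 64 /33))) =-80828 /252399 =-0.32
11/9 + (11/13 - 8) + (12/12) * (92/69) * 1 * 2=-382/117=-3.26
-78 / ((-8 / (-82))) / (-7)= 114.21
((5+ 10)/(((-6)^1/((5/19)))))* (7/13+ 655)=-106525/247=-431.28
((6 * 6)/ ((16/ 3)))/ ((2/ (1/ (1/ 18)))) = 243/ 4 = 60.75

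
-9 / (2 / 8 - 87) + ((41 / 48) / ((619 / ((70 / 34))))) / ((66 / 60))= 102500317 / 963990984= 0.11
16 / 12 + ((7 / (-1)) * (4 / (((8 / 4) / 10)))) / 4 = -101 / 3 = -33.67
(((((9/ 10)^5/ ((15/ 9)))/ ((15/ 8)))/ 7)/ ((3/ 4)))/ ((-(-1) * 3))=6561/ 546875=0.01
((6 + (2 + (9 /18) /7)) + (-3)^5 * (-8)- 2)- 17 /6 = 1947.24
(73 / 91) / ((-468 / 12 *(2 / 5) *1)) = -365 / 7098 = -0.05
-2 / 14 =-1 / 7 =-0.14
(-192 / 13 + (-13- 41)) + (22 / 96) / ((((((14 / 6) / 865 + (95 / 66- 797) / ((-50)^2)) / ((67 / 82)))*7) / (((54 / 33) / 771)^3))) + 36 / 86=-6147141779950921342146 / 89935412870388868783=-68.35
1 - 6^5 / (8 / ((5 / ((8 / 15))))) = -18223 / 2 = -9111.50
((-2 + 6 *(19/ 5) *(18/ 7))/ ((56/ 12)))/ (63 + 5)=2973/ 16660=0.18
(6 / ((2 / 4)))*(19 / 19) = 12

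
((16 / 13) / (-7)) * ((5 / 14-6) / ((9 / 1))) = 632 / 5733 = 0.11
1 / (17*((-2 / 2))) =-1 / 17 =-0.06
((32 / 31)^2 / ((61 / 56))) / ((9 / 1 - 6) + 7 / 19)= 17024 / 58621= 0.29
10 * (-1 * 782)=-7820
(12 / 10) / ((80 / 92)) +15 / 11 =1509 / 550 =2.74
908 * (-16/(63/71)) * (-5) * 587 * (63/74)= 1513708640/37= 40911044.32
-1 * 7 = -7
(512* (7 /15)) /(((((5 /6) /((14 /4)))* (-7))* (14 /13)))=-3328 /25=-133.12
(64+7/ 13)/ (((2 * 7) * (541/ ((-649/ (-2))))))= 544511/ 196924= 2.77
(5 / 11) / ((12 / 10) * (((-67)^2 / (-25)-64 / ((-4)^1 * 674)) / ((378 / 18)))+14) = 1474375 / 12133704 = 0.12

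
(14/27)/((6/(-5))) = -35/81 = -0.43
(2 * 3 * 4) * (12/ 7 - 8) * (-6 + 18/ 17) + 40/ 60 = 746.08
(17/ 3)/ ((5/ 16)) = 272/ 15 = 18.13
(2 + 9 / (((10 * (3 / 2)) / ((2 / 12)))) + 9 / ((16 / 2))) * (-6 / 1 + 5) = -129 / 40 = -3.22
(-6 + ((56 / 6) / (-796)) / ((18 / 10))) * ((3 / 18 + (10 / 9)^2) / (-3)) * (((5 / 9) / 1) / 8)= 36629855 / 188012016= 0.19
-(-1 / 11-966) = 10627 / 11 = 966.09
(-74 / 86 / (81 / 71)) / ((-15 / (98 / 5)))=257446 / 261225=0.99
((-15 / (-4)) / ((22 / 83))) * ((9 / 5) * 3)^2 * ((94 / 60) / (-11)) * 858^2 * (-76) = 82183814271 / 25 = 3287352570.84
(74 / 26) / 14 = 37 / 182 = 0.20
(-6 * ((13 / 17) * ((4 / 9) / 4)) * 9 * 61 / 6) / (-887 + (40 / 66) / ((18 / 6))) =78507 / 1492481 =0.05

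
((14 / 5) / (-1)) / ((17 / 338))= -4732 / 85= -55.67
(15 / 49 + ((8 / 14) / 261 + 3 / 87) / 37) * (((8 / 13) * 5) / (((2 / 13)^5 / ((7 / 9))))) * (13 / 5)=13489445983 / 608391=22172.33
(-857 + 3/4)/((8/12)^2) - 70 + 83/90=-1436861/720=-1995.64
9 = 9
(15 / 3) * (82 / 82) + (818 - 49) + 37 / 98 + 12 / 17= 1291289 / 1666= 775.08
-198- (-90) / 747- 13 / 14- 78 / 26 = -234501 / 1162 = -201.81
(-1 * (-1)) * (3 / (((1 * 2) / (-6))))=-9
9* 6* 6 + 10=334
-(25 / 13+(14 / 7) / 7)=-201 / 91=-2.21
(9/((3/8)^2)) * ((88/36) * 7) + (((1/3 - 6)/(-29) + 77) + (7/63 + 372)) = 403093/261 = 1544.42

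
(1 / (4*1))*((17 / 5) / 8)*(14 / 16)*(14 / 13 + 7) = 2499 / 3328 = 0.75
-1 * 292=-292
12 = 12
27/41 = 0.66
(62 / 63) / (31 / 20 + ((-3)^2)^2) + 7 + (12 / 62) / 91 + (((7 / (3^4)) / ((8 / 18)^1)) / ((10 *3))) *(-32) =329210309 / 48366045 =6.81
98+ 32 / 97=9538 / 97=98.33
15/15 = 1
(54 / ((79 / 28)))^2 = 2286144 / 6241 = 366.31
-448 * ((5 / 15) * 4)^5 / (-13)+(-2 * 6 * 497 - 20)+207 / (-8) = -148211545 / 25272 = -5864.65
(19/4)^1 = 19/4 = 4.75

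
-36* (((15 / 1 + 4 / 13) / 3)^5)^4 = -5153139370418716.09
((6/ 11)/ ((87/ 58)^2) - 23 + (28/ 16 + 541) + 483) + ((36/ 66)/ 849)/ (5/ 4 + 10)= 51092437/ 50940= 1002.99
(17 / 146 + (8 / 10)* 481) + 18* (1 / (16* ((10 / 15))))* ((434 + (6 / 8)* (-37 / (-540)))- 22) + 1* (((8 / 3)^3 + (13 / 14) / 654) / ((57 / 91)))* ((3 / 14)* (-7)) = 1081382272319 / 1044976896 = 1034.84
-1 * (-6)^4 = -1296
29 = 29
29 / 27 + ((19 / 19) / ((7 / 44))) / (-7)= 233 / 1323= 0.18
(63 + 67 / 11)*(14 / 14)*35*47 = 1250200 / 11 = 113654.55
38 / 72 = 0.53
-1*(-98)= 98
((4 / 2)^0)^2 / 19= 1 / 19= 0.05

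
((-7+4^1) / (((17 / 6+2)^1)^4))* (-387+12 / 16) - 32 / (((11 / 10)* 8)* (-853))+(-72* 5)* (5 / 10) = -1180436054480 / 6636417623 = -177.87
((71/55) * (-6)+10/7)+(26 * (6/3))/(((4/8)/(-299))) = -11974392/385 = -31102.32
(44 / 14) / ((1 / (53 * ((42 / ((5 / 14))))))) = 97944 / 5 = 19588.80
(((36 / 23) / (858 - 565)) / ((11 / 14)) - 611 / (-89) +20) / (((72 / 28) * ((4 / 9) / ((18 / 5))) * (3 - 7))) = -2233819917 / 105559696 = -21.16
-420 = -420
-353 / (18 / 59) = -20827 / 18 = -1157.06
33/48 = 11/16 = 0.69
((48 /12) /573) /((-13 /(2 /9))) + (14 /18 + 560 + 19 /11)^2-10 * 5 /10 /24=61601269442179 /194687064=316411.72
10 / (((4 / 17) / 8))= 340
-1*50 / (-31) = 50 / 31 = 1.61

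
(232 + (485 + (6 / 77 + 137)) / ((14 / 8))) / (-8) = -39581 / 539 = -73.43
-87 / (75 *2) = -29 / 50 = -0.58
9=9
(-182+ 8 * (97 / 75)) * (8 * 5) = -102992 / 15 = -6866.13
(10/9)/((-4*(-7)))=5/126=0.04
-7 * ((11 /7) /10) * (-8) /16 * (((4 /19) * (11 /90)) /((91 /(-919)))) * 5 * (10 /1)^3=-11119900 /15561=-714.60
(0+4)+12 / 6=6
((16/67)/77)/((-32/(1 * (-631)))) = 631/10318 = 0.06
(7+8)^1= 15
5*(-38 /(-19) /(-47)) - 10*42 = -19750 /47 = -420.21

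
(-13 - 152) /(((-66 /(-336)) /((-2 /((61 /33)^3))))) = 60374160 /226981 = 265.99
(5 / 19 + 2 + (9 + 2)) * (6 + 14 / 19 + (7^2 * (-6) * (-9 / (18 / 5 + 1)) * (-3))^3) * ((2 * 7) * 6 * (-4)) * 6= 603514856819414227968 / 4392287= 137403329249526.32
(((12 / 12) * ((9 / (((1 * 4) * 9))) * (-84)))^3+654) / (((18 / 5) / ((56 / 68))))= -100415 / 51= -1968.92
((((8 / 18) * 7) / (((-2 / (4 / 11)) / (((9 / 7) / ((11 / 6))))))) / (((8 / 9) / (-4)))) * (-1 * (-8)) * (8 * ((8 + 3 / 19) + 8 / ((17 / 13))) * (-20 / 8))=-159356160 / 39083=-4077.38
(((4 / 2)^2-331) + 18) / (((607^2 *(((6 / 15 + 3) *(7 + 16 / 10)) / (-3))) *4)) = 23175 / 1077344876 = 0.00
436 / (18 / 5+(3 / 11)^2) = 263780 / 2223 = 118.66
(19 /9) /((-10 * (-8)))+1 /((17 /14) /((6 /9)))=7043 /12240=0.58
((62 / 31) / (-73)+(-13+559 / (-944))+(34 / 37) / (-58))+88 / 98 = -12.74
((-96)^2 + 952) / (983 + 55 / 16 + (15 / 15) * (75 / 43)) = 6995584 / 679869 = 10.29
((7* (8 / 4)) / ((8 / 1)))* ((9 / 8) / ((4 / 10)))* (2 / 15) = 21 / 32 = 0.66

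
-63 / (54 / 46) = -53.67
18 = 18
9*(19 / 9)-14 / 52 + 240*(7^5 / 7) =14982727 / 26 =576258.73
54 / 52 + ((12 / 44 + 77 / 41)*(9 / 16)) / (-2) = 40671 / 93808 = 0.43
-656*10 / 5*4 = -5248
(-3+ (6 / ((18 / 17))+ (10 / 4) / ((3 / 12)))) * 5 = 190 / 3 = 63.33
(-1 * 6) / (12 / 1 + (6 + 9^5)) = -2 / 19689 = -0.00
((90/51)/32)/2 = 15/544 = 0.03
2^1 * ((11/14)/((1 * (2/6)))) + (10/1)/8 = 167/28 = 5.96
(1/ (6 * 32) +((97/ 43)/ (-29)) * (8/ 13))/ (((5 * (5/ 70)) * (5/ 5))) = -0.12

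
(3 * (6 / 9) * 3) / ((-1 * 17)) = -6 / 17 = -0.35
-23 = -23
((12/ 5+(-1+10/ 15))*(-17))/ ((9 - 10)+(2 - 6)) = 527/ 75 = 7.03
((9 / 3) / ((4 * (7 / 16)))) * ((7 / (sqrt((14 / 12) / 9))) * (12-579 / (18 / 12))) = -12465.24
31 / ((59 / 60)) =1860 / 59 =31.53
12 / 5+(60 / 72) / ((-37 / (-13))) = 2989 / 1110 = 2.69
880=880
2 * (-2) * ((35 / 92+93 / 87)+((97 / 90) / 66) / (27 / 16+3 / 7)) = -1368217603 / 234747315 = -5.83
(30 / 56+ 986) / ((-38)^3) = -27623 / 1536416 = -0.02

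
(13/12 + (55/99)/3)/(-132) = -137/14256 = -0.01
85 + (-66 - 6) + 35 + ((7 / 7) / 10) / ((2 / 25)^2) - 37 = 213 / 8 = 26.62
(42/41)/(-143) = -42/5863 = -0.01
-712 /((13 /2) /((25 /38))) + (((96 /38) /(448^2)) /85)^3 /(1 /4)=-1947296691836472524799649 /27021476566494871552000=-72.06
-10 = -10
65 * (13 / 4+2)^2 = 28665 / 16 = 1791.56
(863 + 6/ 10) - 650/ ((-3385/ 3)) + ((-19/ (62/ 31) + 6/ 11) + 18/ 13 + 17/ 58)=12028804547/ 14037595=856.90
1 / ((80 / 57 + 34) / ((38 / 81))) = 361 / 27243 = 0.01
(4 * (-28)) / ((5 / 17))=-1904 / 5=-380.80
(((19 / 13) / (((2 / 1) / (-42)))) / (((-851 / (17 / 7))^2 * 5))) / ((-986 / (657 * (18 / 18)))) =636633 / 19111664390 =0.00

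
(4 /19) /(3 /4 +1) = 0.12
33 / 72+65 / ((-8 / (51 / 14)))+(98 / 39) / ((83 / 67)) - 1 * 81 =-39195161 / 362544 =-108.11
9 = 9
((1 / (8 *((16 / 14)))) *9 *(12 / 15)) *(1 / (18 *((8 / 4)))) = 7 / 320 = 0.02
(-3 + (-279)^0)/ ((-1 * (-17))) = -2/ 17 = -0.12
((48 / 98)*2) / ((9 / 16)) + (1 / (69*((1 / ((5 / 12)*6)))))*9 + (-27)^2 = 4943479 / 6762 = 731.07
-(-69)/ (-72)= -23/ 24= -0.96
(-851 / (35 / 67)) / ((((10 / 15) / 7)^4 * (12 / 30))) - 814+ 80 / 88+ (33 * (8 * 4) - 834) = -17425344485 / 352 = -49503819.56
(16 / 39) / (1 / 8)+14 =674 / 39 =17.28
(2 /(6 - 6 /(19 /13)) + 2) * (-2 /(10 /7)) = -77 /18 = -4.28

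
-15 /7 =-2.14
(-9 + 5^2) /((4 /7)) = 28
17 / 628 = 0.03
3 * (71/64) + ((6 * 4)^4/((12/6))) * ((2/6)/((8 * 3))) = 147669/64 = 2307.33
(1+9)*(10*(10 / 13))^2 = 591.72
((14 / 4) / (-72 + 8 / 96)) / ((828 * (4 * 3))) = -7 / 1429128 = -0.00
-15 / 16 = -0.94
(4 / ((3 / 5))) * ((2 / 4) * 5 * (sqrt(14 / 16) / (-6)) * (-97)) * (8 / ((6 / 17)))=41225 * sqrt(14) / 27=5712.96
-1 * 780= -780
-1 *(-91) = 91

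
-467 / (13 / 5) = -2335 / 13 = -179.62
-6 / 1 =-6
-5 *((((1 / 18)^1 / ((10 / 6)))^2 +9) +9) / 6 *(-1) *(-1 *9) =-16201 / 120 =-135.01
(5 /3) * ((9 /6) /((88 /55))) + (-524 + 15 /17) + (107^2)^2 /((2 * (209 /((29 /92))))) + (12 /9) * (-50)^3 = -268064346565 /3922512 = -68339.97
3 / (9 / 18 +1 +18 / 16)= 8 / 7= 1.14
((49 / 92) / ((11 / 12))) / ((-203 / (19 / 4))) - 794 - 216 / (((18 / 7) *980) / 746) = -881275709 / 1027180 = -857.96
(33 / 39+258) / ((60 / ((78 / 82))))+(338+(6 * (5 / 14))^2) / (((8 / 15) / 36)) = 185865067 / 8036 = 23129.05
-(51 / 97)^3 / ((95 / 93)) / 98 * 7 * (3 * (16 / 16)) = -37009629 / 1213855090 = -0.03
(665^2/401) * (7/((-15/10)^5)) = -99058400/97443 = -1016.58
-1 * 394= -394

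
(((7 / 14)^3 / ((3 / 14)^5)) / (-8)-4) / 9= -18751 / 4374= -4.29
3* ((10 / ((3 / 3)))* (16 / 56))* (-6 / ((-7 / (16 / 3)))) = 1920 / 49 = 39.18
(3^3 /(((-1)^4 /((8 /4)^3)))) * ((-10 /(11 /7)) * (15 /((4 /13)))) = -737100 /11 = -67009.09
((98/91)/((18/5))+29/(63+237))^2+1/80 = 11578643/68445000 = 0.17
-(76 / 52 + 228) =-2983 / 13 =-229.46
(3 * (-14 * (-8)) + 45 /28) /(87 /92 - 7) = -217419 /3899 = -55.76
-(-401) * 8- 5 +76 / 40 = 3204.90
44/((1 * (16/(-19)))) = -209/4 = -52.25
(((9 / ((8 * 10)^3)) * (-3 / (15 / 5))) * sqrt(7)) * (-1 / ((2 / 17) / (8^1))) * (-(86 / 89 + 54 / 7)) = -25857 * sqrt(7) / 2492000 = -0.03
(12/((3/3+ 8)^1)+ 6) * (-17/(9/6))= -748/9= -83.11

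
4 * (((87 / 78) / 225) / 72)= 29 / 105300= 0.00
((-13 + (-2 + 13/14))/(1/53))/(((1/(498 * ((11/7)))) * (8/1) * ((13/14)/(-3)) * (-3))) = -78565.66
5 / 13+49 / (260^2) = 26049 / 67600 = 0.39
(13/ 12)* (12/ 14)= 13/ 14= 0.93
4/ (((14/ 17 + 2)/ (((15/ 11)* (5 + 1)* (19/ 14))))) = 15.73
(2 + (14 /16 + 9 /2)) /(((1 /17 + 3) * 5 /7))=7021 /2080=3.38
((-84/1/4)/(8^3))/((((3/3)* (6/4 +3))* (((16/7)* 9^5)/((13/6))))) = -637/4353564672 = -0.00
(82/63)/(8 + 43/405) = 0.16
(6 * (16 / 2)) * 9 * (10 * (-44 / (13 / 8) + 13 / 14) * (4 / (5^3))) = -8223552 / 2275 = -3614.75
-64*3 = -192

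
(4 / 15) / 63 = 4 / 945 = 0.00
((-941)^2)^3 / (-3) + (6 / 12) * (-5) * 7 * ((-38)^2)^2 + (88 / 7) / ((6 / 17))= -1619998177371488073 / 7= -231428311053069724.71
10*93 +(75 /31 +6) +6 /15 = 145517 /155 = 938.82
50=50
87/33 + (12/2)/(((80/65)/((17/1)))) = 7525/88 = 85.51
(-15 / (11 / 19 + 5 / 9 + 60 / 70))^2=56.72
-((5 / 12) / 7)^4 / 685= -125 / 6820837632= -0.00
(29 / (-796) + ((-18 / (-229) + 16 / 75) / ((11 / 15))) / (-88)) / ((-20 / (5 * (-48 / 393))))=-4516698 / 3611729605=-0.00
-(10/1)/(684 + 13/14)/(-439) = 0.00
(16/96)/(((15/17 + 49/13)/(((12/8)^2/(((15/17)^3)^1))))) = 1085773/9252000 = 0.12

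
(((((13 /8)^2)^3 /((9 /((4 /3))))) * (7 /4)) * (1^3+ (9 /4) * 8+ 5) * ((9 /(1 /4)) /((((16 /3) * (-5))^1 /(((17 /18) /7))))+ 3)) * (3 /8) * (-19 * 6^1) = -72358693719 /5242880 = -13801.33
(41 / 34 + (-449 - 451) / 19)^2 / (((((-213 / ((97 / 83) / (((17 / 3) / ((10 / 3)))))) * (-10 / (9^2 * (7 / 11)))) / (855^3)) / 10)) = 12830583441476233125 / 57904618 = 221581350238.36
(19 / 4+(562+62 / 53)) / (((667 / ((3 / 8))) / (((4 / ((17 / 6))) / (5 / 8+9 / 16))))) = 4334364 / 11418373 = 0.38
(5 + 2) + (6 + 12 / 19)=259 / 19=13.63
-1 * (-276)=276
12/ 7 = 1.71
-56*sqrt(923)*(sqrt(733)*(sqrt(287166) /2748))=-14*sqrt(194284741794) /687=-8982.36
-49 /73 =-0.67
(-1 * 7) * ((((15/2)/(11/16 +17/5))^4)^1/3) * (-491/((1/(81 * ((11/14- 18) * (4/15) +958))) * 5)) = 28312144128000000/141158161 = 200570366.80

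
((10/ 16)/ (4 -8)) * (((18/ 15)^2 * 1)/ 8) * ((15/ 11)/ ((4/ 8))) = -27/ 352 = -0.08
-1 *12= -12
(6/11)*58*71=24708/11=2246.18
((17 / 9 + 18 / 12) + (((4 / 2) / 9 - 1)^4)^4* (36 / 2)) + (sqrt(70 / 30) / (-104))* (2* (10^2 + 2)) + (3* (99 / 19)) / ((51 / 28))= 1635138824368755131 / 133005671333143254 - 17* sqrt(21) / 26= 9.30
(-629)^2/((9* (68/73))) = 1698929/36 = 47192.47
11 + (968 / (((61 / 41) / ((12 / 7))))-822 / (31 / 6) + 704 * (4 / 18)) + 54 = 140303089 / 119133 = 1177.70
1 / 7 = 0.14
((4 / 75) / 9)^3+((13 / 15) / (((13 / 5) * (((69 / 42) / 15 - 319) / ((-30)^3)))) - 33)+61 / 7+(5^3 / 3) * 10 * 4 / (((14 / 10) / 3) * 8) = 64928522799610591 / 144168441046875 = 450.37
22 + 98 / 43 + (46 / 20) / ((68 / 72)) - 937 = -3327094 / 3655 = -910.29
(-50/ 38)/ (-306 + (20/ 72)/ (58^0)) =450/ 104557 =0.00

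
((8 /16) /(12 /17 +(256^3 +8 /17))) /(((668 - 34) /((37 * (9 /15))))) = 1887 /1808248467280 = 0.00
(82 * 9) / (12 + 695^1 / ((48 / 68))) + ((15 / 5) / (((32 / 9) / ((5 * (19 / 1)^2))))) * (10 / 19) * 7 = 1073760921 / 191344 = 5611.68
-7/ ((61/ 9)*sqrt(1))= -63/ 61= -1.03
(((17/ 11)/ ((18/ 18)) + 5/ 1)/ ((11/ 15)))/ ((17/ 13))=6.83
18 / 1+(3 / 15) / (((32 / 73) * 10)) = 18.05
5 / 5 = 1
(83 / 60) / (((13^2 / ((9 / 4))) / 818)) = 15.07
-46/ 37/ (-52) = 23/ 962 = 0.02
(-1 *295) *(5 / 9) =-1475 / 9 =-163.89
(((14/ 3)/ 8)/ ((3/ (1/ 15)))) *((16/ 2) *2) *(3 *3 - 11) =-0.41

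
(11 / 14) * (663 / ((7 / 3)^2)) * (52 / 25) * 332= 566578584 / 8575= 66073.30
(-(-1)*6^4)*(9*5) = 58320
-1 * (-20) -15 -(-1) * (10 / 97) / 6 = 5.02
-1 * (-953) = 953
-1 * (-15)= 15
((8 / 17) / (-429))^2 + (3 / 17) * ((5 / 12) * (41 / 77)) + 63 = 93881674963 / 1489259772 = 63.04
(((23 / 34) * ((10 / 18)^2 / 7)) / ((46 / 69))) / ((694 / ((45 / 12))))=2875 / 11892384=0.00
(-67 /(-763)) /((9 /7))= 67 /981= 0.07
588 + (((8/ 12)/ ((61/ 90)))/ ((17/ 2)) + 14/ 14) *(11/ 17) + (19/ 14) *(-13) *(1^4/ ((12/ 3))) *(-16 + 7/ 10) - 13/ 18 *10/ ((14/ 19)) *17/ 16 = 114757387747/ 177700320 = 645.79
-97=-97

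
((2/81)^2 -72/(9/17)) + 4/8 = -1778023/13122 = -135.50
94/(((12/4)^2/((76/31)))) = 7144/279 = 25.61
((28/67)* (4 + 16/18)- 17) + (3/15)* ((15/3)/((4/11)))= -29443/2412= -12.21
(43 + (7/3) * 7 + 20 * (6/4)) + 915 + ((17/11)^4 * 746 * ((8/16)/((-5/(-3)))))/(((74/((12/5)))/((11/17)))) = 1031.13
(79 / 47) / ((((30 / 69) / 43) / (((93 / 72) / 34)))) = 2422061 / 383520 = 6.32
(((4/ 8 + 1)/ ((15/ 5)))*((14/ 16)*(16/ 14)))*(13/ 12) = 13/ 24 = 0.54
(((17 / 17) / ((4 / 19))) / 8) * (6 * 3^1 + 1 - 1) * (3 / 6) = 171 / 32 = 5.34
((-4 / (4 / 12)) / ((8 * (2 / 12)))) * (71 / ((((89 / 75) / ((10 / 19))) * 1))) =-479250 / 1691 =-283.41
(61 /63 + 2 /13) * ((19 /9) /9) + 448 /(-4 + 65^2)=1641631 /4444713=0.37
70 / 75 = 0.93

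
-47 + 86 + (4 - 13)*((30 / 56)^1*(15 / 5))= 687 / 28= 24.54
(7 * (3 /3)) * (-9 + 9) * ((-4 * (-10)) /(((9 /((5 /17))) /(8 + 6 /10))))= 0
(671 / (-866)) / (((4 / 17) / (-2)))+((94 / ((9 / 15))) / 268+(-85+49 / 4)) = -11415143 / 174066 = -65.58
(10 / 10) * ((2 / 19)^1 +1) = 21 / 19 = 1.11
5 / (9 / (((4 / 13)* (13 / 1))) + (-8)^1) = -20 / 23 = -0.87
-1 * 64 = -64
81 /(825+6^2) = 0.09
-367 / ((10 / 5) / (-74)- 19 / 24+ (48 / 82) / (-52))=173702568 / 392819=442.19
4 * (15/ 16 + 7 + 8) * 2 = 255/ 2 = 127.50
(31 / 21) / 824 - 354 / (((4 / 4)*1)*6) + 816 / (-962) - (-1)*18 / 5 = -56.25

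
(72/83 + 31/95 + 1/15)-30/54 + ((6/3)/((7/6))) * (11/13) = 13919473/6457815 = 2.16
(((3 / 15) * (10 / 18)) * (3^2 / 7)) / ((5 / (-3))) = -3 / 35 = -0.09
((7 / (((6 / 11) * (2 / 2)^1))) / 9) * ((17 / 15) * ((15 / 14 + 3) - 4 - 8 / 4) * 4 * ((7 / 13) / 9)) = -1309 / 1755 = -0.75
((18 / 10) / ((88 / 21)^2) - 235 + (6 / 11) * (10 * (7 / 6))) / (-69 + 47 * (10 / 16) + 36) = 63.04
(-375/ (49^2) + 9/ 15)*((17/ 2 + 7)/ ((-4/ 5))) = -20646/ 2401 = -8.60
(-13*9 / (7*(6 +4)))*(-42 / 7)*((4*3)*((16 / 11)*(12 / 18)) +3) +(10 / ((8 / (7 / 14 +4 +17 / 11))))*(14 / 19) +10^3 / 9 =47423 / 180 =263.46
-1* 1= -1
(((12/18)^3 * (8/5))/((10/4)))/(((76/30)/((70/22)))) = 448/1881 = 0.24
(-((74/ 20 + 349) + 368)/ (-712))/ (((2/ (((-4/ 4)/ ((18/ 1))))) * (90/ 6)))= -7207/ 3844800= -0.00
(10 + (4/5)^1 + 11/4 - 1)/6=2.09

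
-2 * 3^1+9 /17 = -93 /17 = -5.47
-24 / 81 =-8 / 27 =-0.30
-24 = -24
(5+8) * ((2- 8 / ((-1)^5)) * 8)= 1040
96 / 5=19.20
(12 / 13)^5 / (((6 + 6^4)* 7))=0.00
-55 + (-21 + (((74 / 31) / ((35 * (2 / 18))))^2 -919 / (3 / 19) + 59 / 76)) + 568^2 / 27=14624094225637 / 2415665700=6053.86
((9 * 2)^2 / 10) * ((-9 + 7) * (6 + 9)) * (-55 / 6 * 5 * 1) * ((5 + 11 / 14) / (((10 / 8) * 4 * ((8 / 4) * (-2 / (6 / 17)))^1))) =-1082565 / 238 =-4548.59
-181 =-181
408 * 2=816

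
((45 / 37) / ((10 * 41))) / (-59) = -9 / 179006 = -0.00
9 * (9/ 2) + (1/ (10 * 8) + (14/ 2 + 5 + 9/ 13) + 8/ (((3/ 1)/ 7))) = 224239/ 3120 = 71.87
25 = 25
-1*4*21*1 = -84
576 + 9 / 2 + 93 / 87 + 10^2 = 39531 / 58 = 681.57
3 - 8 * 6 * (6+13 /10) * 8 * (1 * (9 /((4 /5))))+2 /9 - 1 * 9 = -283876 /9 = -31541.78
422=422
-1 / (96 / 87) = -29 / 32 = -0.91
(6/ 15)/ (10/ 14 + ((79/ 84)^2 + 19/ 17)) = 0.15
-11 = -11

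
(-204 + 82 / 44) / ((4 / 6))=-13341 / 44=-303.20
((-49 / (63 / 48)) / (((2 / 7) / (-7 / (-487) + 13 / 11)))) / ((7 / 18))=-2153088 / 5357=-401.92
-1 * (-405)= 405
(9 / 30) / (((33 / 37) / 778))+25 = 15768 / 55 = 286.69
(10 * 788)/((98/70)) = 39400/7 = 5628.57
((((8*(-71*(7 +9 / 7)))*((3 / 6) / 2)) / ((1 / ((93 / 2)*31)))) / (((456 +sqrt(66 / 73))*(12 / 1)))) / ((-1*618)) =2744455513 / 5472123951 - 1978699*sqrt(4818) / 131330974824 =0.50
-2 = -2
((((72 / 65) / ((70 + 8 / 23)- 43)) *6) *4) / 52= 9936 / 531505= 0.02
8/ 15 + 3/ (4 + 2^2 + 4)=47/ 60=0.78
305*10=3050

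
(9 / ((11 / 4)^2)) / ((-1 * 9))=-16 / 121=-0.13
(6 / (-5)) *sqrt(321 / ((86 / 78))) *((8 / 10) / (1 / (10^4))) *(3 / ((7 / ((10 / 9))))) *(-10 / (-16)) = -60000 *sqrt(59813) / 301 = -48750.89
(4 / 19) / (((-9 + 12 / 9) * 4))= -3 / 437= -0.01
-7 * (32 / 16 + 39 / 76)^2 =-255367 / 5776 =-44.21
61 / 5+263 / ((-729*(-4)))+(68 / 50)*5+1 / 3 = 56639 / 2916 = 19.42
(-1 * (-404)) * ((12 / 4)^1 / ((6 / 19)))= 3838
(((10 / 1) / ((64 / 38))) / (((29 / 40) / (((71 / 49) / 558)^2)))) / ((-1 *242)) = -2394475 / 10493102554704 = -0.00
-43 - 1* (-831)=788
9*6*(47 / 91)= 2538 / 91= 27.89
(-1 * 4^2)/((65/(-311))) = 4976/65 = 76.55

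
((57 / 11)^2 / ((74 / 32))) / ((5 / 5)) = 51984 / 4477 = 11.61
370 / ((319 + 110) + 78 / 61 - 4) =22570 / 26003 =0.87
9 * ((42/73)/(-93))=-0.06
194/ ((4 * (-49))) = -97/ 98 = -0.99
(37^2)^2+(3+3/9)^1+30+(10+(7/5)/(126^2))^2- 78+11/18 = 1874216.95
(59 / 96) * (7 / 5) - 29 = -13507 / 480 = -28.14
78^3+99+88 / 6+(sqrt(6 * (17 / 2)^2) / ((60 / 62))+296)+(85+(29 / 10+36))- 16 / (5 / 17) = 527 * sqrt(6) / 60+2850187 / 6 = 475052.68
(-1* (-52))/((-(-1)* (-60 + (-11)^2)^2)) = 52/3721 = 0.01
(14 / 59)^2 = 196 / 3481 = 0.06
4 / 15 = 0.27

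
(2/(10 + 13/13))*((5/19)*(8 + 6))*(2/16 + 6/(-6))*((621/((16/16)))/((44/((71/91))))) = -1543185/239096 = -6.45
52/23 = 2.26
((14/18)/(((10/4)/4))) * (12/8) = 28/15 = 1.87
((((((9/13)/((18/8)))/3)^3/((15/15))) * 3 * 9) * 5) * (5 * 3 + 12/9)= 2.38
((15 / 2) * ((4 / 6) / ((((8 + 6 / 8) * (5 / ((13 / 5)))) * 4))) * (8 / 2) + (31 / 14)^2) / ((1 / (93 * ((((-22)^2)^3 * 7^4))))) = 3291331225558992 / 25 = 131653249022359.68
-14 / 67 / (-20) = 7 / 670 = 0.01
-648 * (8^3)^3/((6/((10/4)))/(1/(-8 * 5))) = 905969664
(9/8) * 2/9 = 1/4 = 0.25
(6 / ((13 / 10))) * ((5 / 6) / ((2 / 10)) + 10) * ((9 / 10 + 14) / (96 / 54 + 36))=1341 / 52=25.79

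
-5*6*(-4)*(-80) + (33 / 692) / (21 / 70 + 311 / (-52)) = -2453003745 / 255521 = -9600.01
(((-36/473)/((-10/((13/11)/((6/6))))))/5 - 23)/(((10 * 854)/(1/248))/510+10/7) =-1067962287/192908249050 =-0.01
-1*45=-45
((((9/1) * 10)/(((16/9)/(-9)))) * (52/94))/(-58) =47385/10904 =4.35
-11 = -11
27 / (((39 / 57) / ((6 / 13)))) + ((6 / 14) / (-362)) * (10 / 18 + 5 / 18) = 18.21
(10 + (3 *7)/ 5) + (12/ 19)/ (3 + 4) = 9503/ 665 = 14.29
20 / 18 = 10 / 9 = 1.11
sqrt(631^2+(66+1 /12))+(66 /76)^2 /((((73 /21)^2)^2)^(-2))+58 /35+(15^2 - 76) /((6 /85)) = 35*sqrt(11703) /6+552006256253358899 /30342338287380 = 18823.66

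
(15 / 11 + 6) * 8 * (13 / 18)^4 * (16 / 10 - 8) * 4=-1827904 / 4455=-410.30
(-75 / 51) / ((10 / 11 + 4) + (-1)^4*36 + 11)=-275 / 9707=-0.03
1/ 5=0.20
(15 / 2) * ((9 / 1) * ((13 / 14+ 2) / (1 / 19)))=105165 / 28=3755.89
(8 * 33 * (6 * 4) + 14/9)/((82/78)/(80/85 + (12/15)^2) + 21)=166094656/567793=292.53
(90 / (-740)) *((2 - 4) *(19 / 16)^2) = 3249 / 9472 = 0.34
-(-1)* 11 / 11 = 1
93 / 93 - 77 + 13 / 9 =-74.56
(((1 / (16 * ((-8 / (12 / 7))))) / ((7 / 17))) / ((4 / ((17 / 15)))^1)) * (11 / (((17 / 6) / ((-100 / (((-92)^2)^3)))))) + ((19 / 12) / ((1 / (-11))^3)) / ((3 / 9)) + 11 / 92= -3005429040091165963 / 475382321053696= -6322.13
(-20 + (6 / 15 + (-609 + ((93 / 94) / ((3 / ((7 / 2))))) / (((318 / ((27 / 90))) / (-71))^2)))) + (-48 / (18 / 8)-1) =-412499941349 / 633710400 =-650.93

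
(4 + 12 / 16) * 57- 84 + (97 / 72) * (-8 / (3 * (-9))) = 181909 / 972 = 187.15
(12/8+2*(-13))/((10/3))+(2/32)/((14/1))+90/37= -203599/41440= -4.91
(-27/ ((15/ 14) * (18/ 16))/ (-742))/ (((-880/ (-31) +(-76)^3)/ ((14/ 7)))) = -31/ 225372165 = -0.00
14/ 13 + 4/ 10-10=-554/ 65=-8.52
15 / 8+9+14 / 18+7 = 1343 / 72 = 18.65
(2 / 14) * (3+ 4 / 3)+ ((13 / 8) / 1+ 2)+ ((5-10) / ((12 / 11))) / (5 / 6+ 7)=28891 / 7896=3.66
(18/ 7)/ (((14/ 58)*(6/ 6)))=522/ 49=10.65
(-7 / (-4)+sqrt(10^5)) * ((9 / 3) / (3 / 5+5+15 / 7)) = 735 / 1084+10500 * sqrt(10) / 271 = 123.20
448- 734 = -286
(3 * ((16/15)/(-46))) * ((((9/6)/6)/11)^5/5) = -1/11853353600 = -0.00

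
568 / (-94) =-284 / 47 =-6.04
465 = 465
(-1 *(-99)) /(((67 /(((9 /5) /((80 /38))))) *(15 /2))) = 5643 /33500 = 0.17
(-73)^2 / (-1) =-5329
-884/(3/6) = -1768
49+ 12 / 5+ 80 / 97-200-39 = -90586 / 485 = -186.78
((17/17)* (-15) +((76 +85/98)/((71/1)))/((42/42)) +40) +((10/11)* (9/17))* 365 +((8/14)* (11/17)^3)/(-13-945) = 36339163376343/180118941926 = 201.75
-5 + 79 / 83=-336 / 83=-4.05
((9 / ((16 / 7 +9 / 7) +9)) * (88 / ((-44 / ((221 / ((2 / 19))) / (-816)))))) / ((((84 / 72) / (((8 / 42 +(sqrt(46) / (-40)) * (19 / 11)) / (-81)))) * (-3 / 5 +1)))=-1235 / 66528 +4693 * sqrt(46) / 1115136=0.01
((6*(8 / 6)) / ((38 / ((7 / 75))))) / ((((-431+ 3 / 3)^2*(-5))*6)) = -7 / 1976118750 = -0.00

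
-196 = -196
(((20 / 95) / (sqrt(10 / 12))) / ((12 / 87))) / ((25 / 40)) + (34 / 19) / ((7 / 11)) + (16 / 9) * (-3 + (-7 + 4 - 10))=-30682 / 1197 + 232 * sqrt(30) / 475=-22.96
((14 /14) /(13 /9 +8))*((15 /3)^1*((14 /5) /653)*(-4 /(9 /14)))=-0.01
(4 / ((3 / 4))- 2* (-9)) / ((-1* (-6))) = 3.89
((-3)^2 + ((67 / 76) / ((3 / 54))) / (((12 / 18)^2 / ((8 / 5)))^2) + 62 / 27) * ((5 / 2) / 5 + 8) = 47300749 / 25650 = 1844.08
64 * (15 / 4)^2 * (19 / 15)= 1140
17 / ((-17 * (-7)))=1 / 7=0.14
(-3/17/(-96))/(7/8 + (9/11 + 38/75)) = 0.00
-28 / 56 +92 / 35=149 / 70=2.13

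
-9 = -9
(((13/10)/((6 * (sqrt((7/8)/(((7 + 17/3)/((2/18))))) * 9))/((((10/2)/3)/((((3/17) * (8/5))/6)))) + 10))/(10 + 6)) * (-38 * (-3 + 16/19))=140706875/211154624 - 94095 * sqrt(399)/211154624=0.66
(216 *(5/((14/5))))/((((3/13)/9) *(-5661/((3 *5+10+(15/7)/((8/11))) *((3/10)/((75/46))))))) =-842283/61642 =-13.66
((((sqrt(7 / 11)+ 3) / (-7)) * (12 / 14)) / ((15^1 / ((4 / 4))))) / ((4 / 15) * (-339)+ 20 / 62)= 31 * sqrt(77) / 3762759+ 31 / 114023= 0.00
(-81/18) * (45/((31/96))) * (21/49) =-58320/217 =-268.76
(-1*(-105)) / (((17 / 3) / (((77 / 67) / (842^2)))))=24255 / 807509996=0.00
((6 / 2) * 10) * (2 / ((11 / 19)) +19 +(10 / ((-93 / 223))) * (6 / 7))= 136170 / 2387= 57.05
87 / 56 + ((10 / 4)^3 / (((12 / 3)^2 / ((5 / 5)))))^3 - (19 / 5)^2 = -4387543029 / 367001600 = -11.96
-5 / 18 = -0.28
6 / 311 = 0.02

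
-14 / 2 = -7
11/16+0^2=11/16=0.69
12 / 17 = 0.71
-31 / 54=-0.57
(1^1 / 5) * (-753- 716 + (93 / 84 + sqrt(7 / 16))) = -41101 / 140 + sqrt(7) / 20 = -293.45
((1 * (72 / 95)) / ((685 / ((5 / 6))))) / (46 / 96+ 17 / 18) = 1728 / 2668075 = 0.00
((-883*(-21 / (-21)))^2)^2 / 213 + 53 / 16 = 9726638998825 / 3408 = 2854060739.09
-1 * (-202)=202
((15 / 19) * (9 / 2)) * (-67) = -9045 / 38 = -238.03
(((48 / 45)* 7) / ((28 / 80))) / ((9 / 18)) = 128 / 3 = 42.67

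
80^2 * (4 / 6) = 12800 / 3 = 4266.67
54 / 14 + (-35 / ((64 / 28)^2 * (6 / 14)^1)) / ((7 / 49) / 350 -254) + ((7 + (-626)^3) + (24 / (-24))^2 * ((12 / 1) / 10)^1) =-2051735391941475833 / 8363698560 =-245314363.88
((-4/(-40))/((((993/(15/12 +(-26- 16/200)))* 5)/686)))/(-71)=851669/176257500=0.00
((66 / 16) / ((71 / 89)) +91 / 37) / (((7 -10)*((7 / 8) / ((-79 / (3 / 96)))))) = 405382496 / 55167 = 7348.28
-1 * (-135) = 135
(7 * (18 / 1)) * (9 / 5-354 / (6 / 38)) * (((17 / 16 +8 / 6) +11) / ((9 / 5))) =-50415701 / 24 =-2100654.21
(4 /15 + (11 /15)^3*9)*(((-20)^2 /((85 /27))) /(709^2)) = 206064 /213639425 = 0.00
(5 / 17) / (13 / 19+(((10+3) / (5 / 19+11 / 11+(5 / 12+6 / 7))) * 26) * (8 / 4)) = 384655 / 349378237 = 0.00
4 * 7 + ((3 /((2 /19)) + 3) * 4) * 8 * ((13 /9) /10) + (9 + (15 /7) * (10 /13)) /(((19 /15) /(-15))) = 21613 /455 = 47.50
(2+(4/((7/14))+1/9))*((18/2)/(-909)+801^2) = 5896954700/909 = 6487298.90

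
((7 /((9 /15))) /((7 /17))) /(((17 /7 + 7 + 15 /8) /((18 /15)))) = 1904 /633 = 3.01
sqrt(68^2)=68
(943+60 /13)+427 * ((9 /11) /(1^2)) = 185468 /143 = 1296.98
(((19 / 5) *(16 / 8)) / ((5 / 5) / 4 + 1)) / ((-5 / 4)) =-608 / 125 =-4.86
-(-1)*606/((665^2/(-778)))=-471468/442225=-1.07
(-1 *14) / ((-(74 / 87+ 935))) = 1218 / 81419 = 0.01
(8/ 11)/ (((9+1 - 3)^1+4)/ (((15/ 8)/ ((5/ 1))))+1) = 24/ 1001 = 0.02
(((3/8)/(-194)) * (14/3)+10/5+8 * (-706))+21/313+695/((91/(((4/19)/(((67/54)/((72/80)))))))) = -158826343823845/28136874584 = -5644.78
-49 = -49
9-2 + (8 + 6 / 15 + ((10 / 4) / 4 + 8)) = 961 / 40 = 24.02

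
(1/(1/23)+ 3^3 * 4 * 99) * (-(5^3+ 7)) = -1414380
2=2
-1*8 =-8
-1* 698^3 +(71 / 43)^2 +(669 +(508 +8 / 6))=-1886352819086 / 5547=-340067210.94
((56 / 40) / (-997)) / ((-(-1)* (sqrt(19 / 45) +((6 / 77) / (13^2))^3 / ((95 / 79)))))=45009820628385388776 / 166031520146880116267142040619627 - 36812140876149315754261213029* sqrt(95) / 166031520146880116267142040619627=-0.00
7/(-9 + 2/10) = -35/44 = -0.80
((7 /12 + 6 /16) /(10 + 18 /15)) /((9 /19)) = 2185 /12096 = 0.18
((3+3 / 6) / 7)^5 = 1 / 32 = 0.03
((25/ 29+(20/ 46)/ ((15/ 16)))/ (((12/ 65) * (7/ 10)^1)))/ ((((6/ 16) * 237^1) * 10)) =49270/ 4268133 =0.01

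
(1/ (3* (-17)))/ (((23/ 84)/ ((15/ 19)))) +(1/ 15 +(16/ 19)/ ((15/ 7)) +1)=156356/ 111435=1.40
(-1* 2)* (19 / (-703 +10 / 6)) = 57 / 1052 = 0.05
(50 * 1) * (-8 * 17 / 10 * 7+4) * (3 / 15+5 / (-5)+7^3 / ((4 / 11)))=-4297572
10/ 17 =0.59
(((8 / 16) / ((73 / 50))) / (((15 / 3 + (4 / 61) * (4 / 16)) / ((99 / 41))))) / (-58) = -16775 / 5902196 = -0.00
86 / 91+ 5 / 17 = 1917 / 1547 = 1.24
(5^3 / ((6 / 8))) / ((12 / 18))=250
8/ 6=1.33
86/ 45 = 1.91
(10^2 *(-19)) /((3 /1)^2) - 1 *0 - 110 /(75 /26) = -11216 /45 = -249.24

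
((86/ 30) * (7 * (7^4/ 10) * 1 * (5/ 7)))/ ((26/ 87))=2994047/ 260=11515.57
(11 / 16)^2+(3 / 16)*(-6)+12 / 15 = 0.15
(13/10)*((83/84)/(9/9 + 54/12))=1079/4620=0.23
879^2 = 772641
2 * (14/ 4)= 7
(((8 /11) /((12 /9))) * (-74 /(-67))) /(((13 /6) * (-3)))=-888 /9581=-0.09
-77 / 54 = -1.43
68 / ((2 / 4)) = 136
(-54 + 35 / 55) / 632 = -587 / 6952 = -0.08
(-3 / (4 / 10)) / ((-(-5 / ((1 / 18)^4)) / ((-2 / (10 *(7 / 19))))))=19 / 2449440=0.00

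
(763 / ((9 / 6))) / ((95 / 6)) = 3052 / 95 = 32.13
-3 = -3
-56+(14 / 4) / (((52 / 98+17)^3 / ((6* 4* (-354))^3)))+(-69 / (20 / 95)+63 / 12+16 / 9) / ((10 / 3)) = -15151345860263819047 / 38030386740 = -398401046.09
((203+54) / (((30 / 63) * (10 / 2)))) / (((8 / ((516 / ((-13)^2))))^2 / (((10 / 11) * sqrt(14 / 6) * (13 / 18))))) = 3326351 * sqrt(21) / 966680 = 15.77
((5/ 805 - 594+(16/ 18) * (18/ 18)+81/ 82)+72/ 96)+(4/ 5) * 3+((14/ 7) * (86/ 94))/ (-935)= -6150553170943/ 10442914020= -588.97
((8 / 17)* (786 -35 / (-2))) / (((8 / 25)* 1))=40175 / 34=1181.62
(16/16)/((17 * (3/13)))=0.25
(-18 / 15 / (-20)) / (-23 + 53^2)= 3 / 139300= 0.00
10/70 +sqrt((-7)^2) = 50/7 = 7.14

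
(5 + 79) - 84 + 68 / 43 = 68 / 43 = 1.58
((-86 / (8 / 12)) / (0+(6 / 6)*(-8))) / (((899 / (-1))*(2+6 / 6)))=-43 / 7192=-0.01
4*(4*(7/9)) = 112/9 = 12.44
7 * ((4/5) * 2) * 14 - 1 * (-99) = 255.80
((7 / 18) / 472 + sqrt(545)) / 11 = 7 / 93456 + sqrt(545) / 11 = 2.12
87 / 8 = 10.88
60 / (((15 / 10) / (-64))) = -2560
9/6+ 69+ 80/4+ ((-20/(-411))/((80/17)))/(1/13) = 149003/1644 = 90.63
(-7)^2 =49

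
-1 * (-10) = 10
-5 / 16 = -0.31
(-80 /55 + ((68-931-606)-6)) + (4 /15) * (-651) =-90753 /55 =-1650.05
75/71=1.06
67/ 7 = 9.57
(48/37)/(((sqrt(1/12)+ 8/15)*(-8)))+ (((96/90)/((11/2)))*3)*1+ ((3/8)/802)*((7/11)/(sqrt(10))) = 21*sqrt(10)/705760+ 55904/368335+ 900*sqrt(3)/6697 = 0.38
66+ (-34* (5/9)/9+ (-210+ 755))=49321/81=608.90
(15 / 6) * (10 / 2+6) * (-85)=-2337.50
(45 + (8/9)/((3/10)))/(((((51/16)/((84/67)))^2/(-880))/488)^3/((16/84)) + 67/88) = 473813342460361090494663743242240000/7521308674190707773288922422115959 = 63.00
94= 94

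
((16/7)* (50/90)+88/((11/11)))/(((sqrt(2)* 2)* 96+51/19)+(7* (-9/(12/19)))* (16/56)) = 23294608/738506097+519747584* sqrt(2)/2215518291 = 0.36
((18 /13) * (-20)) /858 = -60 /1859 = -0.03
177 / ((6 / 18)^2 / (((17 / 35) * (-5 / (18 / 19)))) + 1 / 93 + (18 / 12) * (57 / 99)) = 116971866 / 549203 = 212.98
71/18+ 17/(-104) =3.78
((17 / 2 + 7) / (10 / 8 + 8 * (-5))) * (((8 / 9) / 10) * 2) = -16 / 225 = -0.07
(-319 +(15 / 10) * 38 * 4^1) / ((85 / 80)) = -1456 / 17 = -85.65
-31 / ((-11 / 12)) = 372 / 11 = 33.82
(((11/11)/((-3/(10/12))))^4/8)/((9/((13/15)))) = 1625/22674816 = 0.00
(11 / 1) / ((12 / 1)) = 11 / 12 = 0.92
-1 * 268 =-268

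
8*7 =56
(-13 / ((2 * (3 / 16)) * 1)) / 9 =-104 / 27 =-3.85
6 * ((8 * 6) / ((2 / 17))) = 2448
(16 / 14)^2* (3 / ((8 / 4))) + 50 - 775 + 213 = -24992 / 49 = -510.04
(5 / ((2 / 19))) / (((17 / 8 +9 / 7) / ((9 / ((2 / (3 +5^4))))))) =7517160 / 191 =39356.86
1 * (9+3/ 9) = 28/ 3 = 9.33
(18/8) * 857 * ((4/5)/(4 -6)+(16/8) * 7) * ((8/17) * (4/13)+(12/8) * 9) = 46517103/130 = 357823.87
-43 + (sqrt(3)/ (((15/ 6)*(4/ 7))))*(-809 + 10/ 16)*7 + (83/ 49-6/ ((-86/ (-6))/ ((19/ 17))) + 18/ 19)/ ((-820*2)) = -6903.72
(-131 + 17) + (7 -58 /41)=-4445 /41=-108.41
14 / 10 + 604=3027 / 5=605.40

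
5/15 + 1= 4/3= 1.33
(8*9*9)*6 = 3888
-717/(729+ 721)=-717/1450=-0.49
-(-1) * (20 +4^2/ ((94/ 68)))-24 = 356/ 47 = 7.57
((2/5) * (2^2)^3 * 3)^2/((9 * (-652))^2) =1024/5978025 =0.00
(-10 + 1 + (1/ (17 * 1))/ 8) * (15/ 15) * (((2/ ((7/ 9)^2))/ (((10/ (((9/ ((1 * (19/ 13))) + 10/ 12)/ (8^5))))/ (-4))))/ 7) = 26317737/ 72606679040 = 0.00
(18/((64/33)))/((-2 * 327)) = -99/6976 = -0.01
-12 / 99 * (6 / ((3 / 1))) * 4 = -32 / 33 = -0.97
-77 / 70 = -11 / 10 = -1.10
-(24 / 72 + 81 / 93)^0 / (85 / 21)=-21 / 85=-0.25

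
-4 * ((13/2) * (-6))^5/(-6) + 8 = -60149458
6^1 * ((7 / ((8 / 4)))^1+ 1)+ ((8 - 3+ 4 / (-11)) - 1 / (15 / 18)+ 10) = 2224 / 55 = 40.44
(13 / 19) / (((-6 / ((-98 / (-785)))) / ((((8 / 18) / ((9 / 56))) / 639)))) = -142688 / 2315956455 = -0.00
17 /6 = 2.83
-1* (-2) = 2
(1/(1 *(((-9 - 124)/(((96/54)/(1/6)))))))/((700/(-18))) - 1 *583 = -13569277/23275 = -583.00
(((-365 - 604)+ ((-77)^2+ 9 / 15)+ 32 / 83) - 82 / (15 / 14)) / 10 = 6081143 / 12450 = 488.45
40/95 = 0.42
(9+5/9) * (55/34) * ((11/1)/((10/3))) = 5203/102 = 51.01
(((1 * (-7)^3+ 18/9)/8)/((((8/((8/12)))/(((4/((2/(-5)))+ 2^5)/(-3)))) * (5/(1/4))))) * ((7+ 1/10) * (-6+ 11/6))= -266321/6912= -38.53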